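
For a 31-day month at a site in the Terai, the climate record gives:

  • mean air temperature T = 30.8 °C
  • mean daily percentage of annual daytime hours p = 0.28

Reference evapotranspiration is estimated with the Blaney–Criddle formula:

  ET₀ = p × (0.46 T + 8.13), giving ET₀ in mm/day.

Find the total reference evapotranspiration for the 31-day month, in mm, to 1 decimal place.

ET₀ = 0.28 × (0.46 × 30.8 + 8.13) = 0.28 × 22.298 = 6.2434 mm/d
Monthly total = 6.2434 × 31 = 193.545 mm

193.5 mm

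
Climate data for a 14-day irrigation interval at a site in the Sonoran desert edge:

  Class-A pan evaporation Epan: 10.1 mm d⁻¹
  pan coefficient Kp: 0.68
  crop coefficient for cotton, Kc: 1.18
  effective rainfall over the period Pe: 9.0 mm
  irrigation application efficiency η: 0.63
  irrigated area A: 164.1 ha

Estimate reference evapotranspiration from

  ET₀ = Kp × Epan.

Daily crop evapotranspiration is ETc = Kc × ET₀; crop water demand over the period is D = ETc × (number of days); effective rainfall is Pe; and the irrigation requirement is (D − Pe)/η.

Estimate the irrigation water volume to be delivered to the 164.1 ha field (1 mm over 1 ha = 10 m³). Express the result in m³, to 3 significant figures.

272000 m³

ET₀ = 0.68 × 10.1 = 6.8680 mm/d
ETc = Kc × ET₀ = 1.18 × 6.8680 = 8.1042 mm/d
Crop demand D = ETc × 14 d = 8.1042 × 14 = 113.459 mm
D − Pe = 113.459 − 9.0 = 104.459 mm
Gross irrigation = 104.459 / 0.63 = 165.808 mm
Volume = 165.808 mm × 164.1 ha × 10 = 272090.9 m³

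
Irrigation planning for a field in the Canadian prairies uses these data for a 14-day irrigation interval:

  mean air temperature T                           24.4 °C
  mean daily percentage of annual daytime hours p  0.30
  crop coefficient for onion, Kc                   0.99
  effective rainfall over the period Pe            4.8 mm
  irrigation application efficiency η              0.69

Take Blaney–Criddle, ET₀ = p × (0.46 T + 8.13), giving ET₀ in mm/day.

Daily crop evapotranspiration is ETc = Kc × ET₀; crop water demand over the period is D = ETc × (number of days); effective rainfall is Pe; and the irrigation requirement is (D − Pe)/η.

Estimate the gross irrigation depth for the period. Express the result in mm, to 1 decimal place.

ET₀ = 0.30 × (0.46 × 24.4 + 8.13) = 0.30 × 19.354 = 5.8062 mm/d
ETc = Kc × ET₀ = 0.99 × 5.8062 = 5.7481 mm/d
Crop demand D = ETc × 14 d = 5.7481 × 14 = 80.473 mm
D − Pe = 80.473 − 4.8 = 75.673 mm
Gross irrigation = 75.673 / 0.69 = 109.671 mm

109.7 mm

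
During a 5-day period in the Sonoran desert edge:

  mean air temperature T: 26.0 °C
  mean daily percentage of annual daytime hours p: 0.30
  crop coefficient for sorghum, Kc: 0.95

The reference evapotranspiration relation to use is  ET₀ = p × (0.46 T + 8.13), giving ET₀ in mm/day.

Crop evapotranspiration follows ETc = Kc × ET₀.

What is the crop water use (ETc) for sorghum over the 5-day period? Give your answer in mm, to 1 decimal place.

28.6 mm

ET₀ = 0.30 × (0.46 × 26.0 + 8.13) = 0.30 × 20.090 = 6.0270 mm/d
ETc = Kc × ET₀ = 0.95 × 6.0270 = 5.7257 mm/d
Over 5 days: 5.7257 × 5 = 28.629 mm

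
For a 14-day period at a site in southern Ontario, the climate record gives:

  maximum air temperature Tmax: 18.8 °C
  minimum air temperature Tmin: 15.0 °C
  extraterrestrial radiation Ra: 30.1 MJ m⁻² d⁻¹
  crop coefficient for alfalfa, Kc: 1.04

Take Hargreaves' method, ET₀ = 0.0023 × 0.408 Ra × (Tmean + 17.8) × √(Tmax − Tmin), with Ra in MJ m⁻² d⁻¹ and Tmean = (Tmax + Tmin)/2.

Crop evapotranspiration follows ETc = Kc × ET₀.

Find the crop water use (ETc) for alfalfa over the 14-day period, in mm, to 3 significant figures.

27.8 mm

Tmean = (18.8 + 15.0)/2 = 16.90 °C
0.408 Ra = 0.408 × 30.1 = 12.2808 mm/d equivalent
ET₀ = 0.0023 × 12.2808 × (16.90 + 17.8) × √3.8 = 0.0023 × 12.2808 × 34.70 × 1.9494 = 1.9107 mm/d
ETc = Kc × ET₀ = 1.04 × 1.9107 = 1.9871 mm/d
Over 14 days: 1.9871 × 14 = 27.819 mm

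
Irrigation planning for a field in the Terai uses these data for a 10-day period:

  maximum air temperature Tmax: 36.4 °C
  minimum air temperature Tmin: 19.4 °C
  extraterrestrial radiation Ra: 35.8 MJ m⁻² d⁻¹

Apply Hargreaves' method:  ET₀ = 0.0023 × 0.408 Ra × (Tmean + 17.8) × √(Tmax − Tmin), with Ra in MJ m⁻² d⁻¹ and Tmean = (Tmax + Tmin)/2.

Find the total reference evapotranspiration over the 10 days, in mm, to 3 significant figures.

63.3 mm

Tmean = (36.4 + 19.4)/2 = 27.90 °C
0.408 Ra = 0.408 × 35.8 = 14.6064 mm/d equivalent
ET₀ = 0.0023 × 14.6064 × (27.90 + 17.8) × √17.0 = 0.0023 × 14.6064 × 45.70 × 4.1231 = 6.3301 mm/d
Over 10 days: 6.3301 × 10 = 63.301 mm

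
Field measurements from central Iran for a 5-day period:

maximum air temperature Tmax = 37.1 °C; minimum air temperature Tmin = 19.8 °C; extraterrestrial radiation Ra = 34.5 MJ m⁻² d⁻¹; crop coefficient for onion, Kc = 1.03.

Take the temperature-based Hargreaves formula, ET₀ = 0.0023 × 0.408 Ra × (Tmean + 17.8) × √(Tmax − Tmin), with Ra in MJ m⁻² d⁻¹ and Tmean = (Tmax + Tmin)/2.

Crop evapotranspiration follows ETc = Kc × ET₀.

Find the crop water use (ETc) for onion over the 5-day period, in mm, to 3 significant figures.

Tmean = (37.1 + 19.8)/2 = 28.45 °C
0.408 Ra = 0.408 × 34.5 = 14.0760 mm/d equivalent
ET₀ = 0.0023 × 14.0760 × (28.45 + 17.8) × √17.3 = 0.0023 × 14.0760 × 46.25 × 4.1593 = 6.2279 mm/d
ETc = Kc × ET₀ = 1.03 × 6.2279 = 6.4147 mm/d
Over 5 days: 6.4147 × 5 = 32.074 mm

32.1 mm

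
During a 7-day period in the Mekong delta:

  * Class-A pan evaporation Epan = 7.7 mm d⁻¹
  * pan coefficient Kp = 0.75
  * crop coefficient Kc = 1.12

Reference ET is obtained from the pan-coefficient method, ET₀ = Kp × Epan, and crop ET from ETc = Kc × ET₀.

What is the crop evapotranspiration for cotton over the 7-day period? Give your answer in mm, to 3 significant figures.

45.3 mm

ET₀ = 0.75 × 7.7 = 5.7750 mm/d
ETc = Kc × ET₀ = 1.12 × 5.7750 = 6.4680 mm/d
Over 7 days: 6.4680 × 7 = 45.276 mm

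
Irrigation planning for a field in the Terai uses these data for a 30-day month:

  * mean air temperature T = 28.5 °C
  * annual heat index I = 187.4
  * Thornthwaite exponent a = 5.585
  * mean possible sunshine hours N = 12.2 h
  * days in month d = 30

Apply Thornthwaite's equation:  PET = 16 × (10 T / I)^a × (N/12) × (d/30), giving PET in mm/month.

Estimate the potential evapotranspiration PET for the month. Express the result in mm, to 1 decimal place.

10T/I = 10 × 28.5 / 187.4 = 1.5208
(10T/I)^a = 1.5208^5.585 = 10.3962
Uncorrected PET = 16 × 10.3962 = 166.339 mm
Correction = (N/12)(d/30) = (12.2/12)(30/30) = 1.0167
PET = 166.339 × 1.0167 = 169.117 mm/month

169.1 mm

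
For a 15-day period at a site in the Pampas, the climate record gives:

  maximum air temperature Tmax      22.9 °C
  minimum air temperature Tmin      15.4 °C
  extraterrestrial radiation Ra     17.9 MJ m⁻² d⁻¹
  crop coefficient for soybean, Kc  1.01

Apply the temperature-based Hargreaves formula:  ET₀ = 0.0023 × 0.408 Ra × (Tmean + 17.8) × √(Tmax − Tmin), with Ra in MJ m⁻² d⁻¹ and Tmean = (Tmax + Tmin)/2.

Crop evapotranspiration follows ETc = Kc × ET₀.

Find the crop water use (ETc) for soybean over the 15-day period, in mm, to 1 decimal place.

25.8 mm

Tmean = (22.9 + 15.4)/2 = 19.15 °C
0.408 Ra = 0.408 × 17.9 = 7.3032 mm/d equivalent
ET₀ = 0.0023 × 7.3032 × (19.15 + 17.8) × √7.5 = 0.0023 × 7.3032 × 36.95 × 2.7386 = 1.6997 mm/d
ETc = Kc × ET₀ = 1.01 × 1.6997 = 1.7167 mm/d
Over 15 days: 1.7167 × 15 = 25.751 mm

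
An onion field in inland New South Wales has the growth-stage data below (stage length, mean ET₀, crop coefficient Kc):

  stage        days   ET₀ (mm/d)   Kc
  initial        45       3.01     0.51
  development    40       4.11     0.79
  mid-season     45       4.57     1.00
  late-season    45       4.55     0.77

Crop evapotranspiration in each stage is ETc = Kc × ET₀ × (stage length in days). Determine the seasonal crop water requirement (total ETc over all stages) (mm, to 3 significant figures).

initial: 0.51 × 3.01 × 45 = 69.08 mm
development: 0.79 × 4.11 × 40 = 129.88 mm
mid-season: 1.00 × 4.57 × 45 = 205.65 mm
late-season: 0.77 × 4.55 × 45 = 157.66 mm
Seasonal total = 562.27 mm

562 mm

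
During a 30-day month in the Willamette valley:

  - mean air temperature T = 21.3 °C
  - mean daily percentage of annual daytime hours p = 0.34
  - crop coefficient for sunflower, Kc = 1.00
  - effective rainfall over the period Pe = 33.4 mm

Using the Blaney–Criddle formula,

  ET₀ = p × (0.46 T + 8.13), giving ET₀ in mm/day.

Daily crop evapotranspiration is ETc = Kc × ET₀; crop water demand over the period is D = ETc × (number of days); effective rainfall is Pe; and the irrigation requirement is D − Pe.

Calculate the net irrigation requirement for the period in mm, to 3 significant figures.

149 mm

ET₀ = 0.34 × (0.46 × 21.3 + 8.13) = 0.34 × 17.928 = 6.0955 mm/d
ETc = Kc × ET₀ = 1.00 × 6.0955 = 6.0955 mm/d
Crop demand D = ETc × 30 d = 6.0955 × 30 = 182.865 mm
D − Pe = 182.865 − 33.4 = 149.465 mm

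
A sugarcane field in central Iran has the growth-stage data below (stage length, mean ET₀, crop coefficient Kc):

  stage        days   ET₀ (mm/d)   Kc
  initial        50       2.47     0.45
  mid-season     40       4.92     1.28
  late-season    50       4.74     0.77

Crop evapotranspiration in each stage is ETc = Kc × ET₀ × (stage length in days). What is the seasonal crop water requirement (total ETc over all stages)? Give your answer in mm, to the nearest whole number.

490 mm

initial: 0.45 × 2.47 × 50 = 55.58 mm
mid-season: 1.28 × 4.92 × 40 = 251.90 mm
late-season: 0.77 × 4.74 × 50 = 182.49 mm
Seasonal total = 489.97 mm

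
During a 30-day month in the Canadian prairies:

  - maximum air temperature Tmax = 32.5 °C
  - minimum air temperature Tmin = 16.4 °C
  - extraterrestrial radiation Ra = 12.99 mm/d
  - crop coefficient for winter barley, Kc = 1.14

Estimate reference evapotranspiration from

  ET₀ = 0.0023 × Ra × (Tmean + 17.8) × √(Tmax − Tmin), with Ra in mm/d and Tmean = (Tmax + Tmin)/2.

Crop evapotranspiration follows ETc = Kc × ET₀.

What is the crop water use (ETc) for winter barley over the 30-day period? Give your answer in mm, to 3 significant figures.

173 mm

Tmean = (32.5 + 16.4)/2 = 24.45 °C
ET₀ = 0.0023 × 12.99 × (24.45 + 17.8) × √16.1 = 0.0023 × 12.99 × 42.25 × 4.0125 = 5.0650 mm/d
ETc = Kc × ET₀ = 1.14 × 5.0650 = 5.7741 mm/d
Over 30 days: 5.7741 × 30 = 173.223 mm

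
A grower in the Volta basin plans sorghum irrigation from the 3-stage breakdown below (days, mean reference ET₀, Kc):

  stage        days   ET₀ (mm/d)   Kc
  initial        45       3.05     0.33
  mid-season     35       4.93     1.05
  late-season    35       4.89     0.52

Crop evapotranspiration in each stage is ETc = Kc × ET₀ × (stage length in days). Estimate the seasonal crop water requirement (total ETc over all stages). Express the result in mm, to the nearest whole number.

315 mm

initial: 0.33 × 3.05 × 45 = 45.29 mm
mid-season: 1.05 × 4.93 × 35 = 181.18 mm
late-season: 0.52 × 4.89 × 35 = 89.00 mm
Seasonal total = 315.47 mm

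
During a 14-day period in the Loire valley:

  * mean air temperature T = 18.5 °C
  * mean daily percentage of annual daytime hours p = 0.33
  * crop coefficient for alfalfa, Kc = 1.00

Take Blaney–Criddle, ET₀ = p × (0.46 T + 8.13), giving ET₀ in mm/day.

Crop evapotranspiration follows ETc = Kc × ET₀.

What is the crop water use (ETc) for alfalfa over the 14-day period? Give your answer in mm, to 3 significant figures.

ET₀ = 0.33 × (0.46 × 18.5 + 8.13) = 0.33 × 16.640 = 5.4912 mm/d
ETc = Kc × ET₀ = 1.00 × 5.4912 = 5.4912 mm/d
Over 14 days: 5.4912 × 14 = 76.877 mm

76.9 mm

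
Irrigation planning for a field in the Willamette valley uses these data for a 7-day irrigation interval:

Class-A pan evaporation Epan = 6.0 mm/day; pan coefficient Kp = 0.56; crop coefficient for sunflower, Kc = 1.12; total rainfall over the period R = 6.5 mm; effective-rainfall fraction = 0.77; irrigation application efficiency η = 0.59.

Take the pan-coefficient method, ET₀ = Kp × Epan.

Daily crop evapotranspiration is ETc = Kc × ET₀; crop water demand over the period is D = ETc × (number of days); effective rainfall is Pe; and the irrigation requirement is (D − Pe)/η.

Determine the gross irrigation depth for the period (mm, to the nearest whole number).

ET₀ = 0.56 × 6.0 = 3.3600 mm/d
ETc = Kc × ET₀ = 1.12 × 3.3600 = 3.7632 mm/d
Crop demand D = ETc × 7 d = 3.7632 × 7 = 26.342 mm
Pe = 0.77 × 6.5 = 5.005 mm
D − Pe = 26.342 − 5.005 = 21.337 mm
Gross irrigation = 21.337 / 0.59 = 36.164 mm

36 mm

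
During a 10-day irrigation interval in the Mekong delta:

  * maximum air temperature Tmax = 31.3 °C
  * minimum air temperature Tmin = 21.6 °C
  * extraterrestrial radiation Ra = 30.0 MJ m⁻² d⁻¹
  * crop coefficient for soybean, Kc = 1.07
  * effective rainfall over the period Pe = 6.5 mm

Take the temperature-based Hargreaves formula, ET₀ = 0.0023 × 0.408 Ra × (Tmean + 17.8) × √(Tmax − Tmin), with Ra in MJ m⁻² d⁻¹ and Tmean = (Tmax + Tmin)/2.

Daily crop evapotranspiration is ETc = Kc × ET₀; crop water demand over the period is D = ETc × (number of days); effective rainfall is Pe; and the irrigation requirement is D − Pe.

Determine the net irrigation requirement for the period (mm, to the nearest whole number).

Tmean = (31.3 + 21.6)/2 = 26.45 °C
0.408 Ra = 0.408 × 30.0 = 12.2400 mm/d equivalent
ET₀ = 0.0023 × 12.2400 × (26.45 + 17.8) × √9.7 = 0.0023 × 12.2400 × 44.25 × 3.1145 = 3.8798 mm/d
ETc = Kc × ET₀ = 1.07 × 3.8798 = 4.1514 mm/d
Crop demand D = ETc × 10 d = 4.1514 × 10 = 41.514 mm
D − Pe = 41.514 − 6.5 = 35.014 mm

35 mm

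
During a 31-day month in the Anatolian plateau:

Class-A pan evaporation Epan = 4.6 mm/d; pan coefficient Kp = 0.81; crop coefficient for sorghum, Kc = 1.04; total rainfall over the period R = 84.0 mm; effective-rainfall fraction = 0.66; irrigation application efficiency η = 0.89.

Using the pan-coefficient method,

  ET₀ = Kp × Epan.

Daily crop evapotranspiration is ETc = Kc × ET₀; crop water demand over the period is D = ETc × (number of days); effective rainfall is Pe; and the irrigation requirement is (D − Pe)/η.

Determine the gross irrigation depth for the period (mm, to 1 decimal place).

ET₀ = 0.81 × 4.6 = 3.7260 mm/d
ETc = Kc × ET₀ = 1.04 × 3.7260 = 3.8750 mm/d
Crop demand D = ETc × 31 d = 3.8750 × 31 = 120.125 mm
Pe = 0.66 × 84.0 = 55.440 mm
D − Pe = 120.125 − 55.440 = 64.685 mm
Gross irrigation = 64.685 / 0.89 = 72.680 mm

72.7 mm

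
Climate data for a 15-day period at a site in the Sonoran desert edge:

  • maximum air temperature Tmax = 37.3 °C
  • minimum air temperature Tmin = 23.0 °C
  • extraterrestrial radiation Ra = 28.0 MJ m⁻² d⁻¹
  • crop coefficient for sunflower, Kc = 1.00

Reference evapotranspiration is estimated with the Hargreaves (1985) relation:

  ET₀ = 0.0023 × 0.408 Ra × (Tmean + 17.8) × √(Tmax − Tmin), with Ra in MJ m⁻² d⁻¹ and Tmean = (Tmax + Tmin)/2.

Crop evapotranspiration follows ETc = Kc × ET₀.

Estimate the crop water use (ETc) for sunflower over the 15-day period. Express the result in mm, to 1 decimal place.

71.5 mm

Tmean = (37.3 + 23.0)/2 = 30.15 °C
0.408 Ra = 0.408 × 28.0 = 11.4240 mm/d equivalent
ET₀ = 0.0023 × 11.4240 × (30.15 + 17.8) × √14.3 = 0.0023 × 11.4240 × 47.95 × 3.7815 = 4.7643 mm/d
ETc = Kc × ET₀ = 1.00 × 4.7643 = 4.7643 mm/d
Over 15 days: 4.7643 × 15 = 71.465 mm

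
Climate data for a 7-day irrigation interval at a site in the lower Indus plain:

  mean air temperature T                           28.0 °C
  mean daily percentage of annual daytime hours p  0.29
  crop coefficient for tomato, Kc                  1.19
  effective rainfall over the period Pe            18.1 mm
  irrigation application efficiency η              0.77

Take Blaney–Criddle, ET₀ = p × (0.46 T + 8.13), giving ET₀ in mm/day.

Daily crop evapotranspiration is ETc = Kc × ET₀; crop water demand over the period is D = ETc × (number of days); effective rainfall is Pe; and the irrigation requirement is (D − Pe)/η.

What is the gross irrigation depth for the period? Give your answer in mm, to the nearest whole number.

42 mm

ET₀ = 0.29 × (0.46 × 28.0 + 8.13) = 0.29 × 21.010 = 6.0929 mm/d
ETc = Kc × ET₀ = 1.19 × 6.0929 = 7.2506 mm/d
Crop demand D = ETc × 7 d = 7.2506 × 7 = 50.754 mm
D − Pe = 50.754 − 18.1 = 32.654 mm
Gross irrigation = 32.654 / 0.77 = 42.408 mm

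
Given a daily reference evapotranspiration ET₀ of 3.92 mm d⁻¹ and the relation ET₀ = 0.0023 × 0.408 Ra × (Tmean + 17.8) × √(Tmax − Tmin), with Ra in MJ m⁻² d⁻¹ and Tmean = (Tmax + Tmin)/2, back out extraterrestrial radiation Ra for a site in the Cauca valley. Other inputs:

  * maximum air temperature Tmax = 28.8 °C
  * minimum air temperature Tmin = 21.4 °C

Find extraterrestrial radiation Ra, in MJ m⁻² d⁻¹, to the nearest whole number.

Tmean = (28.8+21.4)/2 = 25.10 °C; ΔT = 7.4
Ra = ET₀ / [0.0023 × 0.408 × (Tmean+17.8) × √ΔT]
   = 3.92 / (0.0023 × 0.408 × 42.90 × 2.7203) = 35.795 MJ m⁻² d⁻¹

36 MJ m⁻² d⁻¹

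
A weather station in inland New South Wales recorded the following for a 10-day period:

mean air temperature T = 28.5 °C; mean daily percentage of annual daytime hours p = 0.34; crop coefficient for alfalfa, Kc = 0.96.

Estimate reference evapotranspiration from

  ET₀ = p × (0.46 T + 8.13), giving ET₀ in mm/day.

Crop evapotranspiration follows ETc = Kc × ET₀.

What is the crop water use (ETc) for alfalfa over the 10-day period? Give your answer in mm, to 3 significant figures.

69.3 mm

ET₀ = 0.34 × (0.46 × 28.5 + 8.13) = 0.34 × 21.240 = 7.2216 mm/d
ETc = Kc × ET₀ = 0.96 × 7.2216 = 6.9327 mm/d
Over 10 days: 6.9327 × 10 = 69.327 mm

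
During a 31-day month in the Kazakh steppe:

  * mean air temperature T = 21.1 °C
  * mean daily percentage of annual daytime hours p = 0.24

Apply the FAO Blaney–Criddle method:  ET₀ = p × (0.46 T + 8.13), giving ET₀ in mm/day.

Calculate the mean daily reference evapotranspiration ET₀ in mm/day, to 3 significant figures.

ET₀ = 0.24 × (0.46 × 21.1 + 8.13) = 0.24 × 17.836 = 4.2806 mm/d

4.28 mm/day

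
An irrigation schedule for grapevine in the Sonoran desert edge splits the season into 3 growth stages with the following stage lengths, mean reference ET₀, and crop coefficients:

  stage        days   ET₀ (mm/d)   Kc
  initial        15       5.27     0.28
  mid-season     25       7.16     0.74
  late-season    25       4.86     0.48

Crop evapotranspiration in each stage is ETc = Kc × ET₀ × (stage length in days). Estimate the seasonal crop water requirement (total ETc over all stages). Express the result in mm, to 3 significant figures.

initial: 0.28 × 5.27 × 15 = 22.13 mm
mid-season: 0.74 × 7.16 × 25 = 132.46 mm
late-season: 0.48 × 4.86 × 25 = 58.32 mm
Seasonal total = 212.91 mm

213 mm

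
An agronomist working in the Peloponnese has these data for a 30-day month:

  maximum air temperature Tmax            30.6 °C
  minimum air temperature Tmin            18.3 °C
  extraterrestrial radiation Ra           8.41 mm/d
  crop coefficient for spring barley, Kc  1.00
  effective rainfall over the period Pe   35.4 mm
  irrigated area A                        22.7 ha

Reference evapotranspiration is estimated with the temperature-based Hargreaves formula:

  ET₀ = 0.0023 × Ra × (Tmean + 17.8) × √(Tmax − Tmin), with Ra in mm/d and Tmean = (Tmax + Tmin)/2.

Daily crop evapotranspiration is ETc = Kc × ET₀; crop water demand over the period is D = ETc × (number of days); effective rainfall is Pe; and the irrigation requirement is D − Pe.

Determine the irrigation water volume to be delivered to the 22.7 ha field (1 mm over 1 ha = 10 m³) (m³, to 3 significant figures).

Tmean = (30.6 + 18.3)/2 = 24.45 °C
ET₀ = 0.0023 × 8.41 × (24.45 + 17.8) × √12.3 = 0.0023 × 8.41 × 42.25 × 3.5071 = 2.8661 mm/d
ETc = Kc × ET₀ = 1.00 × 2.8661 = 2.8661 mm/d
Crop demand D = ETc × 30 d = 2.8661 × 30 = 85.983 mm
D − Pe = 85.983 − 35.4 = 50.583 mm
Volume = 50.583 mm × 22.7 ha × 10 = 11482.3 m³

11500 m³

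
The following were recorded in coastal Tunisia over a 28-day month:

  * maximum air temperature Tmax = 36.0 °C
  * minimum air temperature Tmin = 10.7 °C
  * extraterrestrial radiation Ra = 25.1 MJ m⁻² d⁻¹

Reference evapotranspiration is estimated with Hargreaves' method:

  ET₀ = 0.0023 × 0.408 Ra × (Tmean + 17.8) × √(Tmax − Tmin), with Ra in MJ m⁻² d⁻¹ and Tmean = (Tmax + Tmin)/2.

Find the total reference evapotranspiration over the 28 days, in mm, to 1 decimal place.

136.5 mm

Tmean = (36.0 + 10.7)/2 = 23.35 °C
0.408 Ra = 0.408 × 25.1 = 10.2408 mm/d equivalent
ET₀ = 0.0023 × 10.2408 × (23.35 + 17.8) × √25.3 = 0.0023 × 10.2408 × 41.15 × 5.0299 = 4.8752 mm/d
Over 28 days: 4.8752 × 28 = 136.506 mm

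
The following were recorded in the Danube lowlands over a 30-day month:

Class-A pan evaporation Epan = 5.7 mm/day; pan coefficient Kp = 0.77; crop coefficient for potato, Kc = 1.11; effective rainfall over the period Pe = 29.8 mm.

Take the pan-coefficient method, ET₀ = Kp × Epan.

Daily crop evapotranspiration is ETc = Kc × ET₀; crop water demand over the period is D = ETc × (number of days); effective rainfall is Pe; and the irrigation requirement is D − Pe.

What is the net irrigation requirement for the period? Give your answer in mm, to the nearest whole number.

116 mm

ET₀ = 0.77 × 5.7 = 4.3890 mm/d
ETc = Kc × ET₀ = 1.11 × 4.3890 = 4.8718 mm/d
Crop demand D = ETc × 30 d = 4.8718 × 30 = 146.154 mm
D − Pe = 146.154 − 29.8 = 116.354 mm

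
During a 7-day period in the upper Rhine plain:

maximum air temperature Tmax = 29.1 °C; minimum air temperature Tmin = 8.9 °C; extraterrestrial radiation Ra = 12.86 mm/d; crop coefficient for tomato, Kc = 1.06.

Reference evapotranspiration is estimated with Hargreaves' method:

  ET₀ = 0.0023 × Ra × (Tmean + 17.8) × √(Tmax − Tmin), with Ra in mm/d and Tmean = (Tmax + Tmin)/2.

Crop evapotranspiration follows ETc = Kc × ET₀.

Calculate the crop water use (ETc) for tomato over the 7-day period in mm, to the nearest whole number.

36 mm

Tmean = (29.1 + 8.9)/2 = 19.00 °C
ET₀ = 0.0023 × 12.86 × (19.00 + 17.8) × √20.2 = 0.0023 × 12.86 × 36.80 × 4.4944 = 4.8920 mm/d
ETc = Kc × ET₀ = 1.06 × 4.8920 = 5.1855 mm/d
Over 7 days: 5.1855 × 7 = 36.299 mm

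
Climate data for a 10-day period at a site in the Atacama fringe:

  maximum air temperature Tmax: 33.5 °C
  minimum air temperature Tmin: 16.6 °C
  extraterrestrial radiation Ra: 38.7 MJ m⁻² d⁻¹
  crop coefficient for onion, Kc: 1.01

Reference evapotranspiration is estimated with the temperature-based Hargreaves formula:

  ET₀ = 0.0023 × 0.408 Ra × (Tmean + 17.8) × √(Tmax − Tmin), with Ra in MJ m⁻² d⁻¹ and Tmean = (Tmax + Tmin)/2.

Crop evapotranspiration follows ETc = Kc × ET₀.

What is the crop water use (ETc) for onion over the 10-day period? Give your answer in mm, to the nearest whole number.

65 mm

Tmean = (33.5 + 16.6)/2 = 25.05 °C
0.408 Ra = 0.408 × 38.7 = 15.7896 mm/d equivalent
ET₀ = 0.0023 × 15.7896 × (25.05 + 17.8) × √16.9 = 0.0023 × 15.7896 × 42.85 × 4.1110 = 6.3973 mm/d
ETc = Kc × ET₀ = 1.01 × 6.3973 = 6.4613 mm/d
Over 10 days: 6.4613 × 10 = 64.613 mm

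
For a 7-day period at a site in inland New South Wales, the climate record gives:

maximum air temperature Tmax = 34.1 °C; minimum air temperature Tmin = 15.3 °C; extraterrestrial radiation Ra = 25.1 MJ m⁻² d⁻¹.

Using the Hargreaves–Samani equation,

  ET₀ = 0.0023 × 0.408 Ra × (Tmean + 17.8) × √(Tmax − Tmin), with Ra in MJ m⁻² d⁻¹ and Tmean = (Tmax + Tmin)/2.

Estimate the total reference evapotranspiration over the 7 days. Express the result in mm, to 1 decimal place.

30.4 mm

Tmean = (34.1 + 15.3)/2 = 24.70 °C
0.408 Ra = 0.408 × 25.1 = 10.2408 mm/d equivalent
ET₀ = 0.0023 × 10.2408 × (24.70 + 17.8) × √18.8 = 0.0023 × 10.2408 × 42.50 × 4.3359 = 4.3404 mm/d
Over 7 days: 4.3404 × 7 = 30.383 mm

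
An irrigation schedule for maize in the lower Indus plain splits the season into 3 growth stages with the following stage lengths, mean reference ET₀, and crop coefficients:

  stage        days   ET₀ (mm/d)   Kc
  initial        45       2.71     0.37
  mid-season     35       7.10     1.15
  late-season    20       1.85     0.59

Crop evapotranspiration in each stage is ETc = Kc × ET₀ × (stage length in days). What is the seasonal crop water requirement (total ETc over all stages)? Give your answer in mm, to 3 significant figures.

353 mm

initial: 0.37 × 2.71 × 45 = 45.12 mm
mid-season: 1.15 × 7.10 × 35 = 285.78 mm
late-season: 0.59 × 1.85 × 20 = 21.83 mm
Seasonal total = 352.73 mm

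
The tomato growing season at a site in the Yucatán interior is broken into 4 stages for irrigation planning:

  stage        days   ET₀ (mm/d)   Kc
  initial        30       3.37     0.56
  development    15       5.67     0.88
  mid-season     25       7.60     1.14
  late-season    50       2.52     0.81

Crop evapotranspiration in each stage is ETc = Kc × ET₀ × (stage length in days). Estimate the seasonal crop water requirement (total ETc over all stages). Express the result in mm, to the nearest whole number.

450 mm

initial: 0.56 × 3.37 × 30 = 56.62 mm
development: 0.88 × 5.67 × 15 = 74.84 mm
mid-season: 1.14 × 7.60 × 25 = 216.60 mm
late-season: 0.81 × 2.52 × 50 = 102.06 mm
Seasonal total = 450.12 mm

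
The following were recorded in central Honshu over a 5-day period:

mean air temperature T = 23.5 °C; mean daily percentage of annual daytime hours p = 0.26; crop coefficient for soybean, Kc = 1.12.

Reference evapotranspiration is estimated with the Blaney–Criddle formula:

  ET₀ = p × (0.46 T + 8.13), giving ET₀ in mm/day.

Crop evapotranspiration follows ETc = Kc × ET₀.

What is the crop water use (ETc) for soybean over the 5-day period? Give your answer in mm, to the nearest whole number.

ET₀ = 0.26 × (0.46 × 23.5 + 8.13) = 0.26 × 18.940 = 4.9244 mm/d
ETc = Kc × ET₀ = 1.12 × 4.9244 = 5.5153 mm/d
Over 5 days: 5.5153 × 5 = 27.577 mm

28 mm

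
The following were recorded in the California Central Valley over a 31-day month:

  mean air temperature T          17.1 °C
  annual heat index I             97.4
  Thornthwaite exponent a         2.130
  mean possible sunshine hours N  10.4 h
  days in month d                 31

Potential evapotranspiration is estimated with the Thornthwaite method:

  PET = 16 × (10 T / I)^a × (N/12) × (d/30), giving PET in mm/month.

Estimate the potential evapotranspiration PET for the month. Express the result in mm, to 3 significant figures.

47.5 mm

10T/I = 10 × 17.1 / 97.4 = 1.7556
(10T/I)^a = 1.7556^2.130 = 3.3161
Uncorrected PET = 16 × 3.3161 = 53.058 mm
Correction = (N/12)(d/30) = (10.4/12)(31/30) = 0.8956
PET = 53.058 × 0.8956 = 47.519 mm/month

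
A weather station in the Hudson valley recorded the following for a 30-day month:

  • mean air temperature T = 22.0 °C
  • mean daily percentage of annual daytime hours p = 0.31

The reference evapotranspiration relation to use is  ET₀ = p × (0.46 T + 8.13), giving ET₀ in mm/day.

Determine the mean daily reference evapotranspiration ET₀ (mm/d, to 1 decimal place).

5.7 mm/d

ET₀ = 0.31 × (0.46 × 22.0 + 8.13) = 0.31 × 18.250 = 5.6575 mm/d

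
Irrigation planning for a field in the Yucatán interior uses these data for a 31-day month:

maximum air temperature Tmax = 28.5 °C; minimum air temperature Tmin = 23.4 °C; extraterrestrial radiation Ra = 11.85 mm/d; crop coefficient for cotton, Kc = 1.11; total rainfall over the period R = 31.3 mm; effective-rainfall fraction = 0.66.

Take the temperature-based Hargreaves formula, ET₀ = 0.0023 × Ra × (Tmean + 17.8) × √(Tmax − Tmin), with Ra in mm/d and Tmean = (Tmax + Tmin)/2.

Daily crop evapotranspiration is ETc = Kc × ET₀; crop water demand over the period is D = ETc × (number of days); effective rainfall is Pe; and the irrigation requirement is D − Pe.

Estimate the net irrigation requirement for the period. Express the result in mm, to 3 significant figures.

72.0 mm

Tmean = (28.5 + 23.4)/2 = 25.95 °C
ET₀ = 0.0023 × 11.85 × (25.95 + 17.8) × √5.1 = 0.0023 × 11.85 × 43.75 × 2.2583 = 2.6928 mm/d
ETc = Kc × ET₀ = 1.11 × 2.6928 = 2.9890 mm/d
Crop demand D = ETc × 31 d = 2.9890 × 31 = 92.659 mm
Pe = 0.66 × 31.3 = 20.658 mm
D − Pe = 92.659 − 20.658 = 72.001 mm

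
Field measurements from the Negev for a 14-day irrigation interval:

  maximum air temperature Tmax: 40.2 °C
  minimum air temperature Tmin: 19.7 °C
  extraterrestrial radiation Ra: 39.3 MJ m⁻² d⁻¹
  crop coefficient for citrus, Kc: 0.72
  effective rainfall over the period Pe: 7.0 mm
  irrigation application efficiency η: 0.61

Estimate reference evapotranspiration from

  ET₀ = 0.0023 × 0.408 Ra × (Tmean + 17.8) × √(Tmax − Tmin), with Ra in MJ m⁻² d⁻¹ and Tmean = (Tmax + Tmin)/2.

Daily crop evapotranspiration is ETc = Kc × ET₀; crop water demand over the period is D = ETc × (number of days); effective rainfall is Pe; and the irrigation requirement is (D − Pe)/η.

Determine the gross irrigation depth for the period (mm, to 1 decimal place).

Tmean = (40.2 + 19.7)/2 = 29.95 °C
0.408 Ra = 0.408 × 39.3 = 16.0344 mm/d equivalent
ET₀ = 0.0023 × 16.0344 × (29.95 + 17.8) × √20.5 = 0.0023 × 16.0344 × 47.75 × 4.5277 = 7.9732 mm/d
ETc = Kc × ET₀ = 0.72 × 7.9732 = 5.7407 mm/d
Crop demand D = ETc × 14 d = 5.7407 × 14 = 80.370 mm
D − Pe = 80.370 − 7.0 = 73.370 mm
Gross irrigation = 73.370 / 0.61 = 120.279 mm

120.3 mm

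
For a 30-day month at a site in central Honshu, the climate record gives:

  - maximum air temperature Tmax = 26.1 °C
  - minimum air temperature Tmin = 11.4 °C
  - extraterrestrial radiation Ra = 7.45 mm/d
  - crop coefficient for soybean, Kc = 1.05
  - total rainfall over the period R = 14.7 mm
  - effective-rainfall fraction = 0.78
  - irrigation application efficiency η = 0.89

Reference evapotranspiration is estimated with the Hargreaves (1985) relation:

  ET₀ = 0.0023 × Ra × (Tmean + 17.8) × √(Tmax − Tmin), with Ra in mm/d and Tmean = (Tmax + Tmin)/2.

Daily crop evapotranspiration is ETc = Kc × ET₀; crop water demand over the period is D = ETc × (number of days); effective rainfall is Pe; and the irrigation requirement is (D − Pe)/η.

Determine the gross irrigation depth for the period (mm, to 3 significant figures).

72.1 mm

Tmean = (26.1 + 11.4)/2 = 18.75 °C
ET₀ = 0.0023 × 7.45 × (18.75 + 17.8) × √14.7 = 0.0023 × 7.45 × 36.55 × 3.8341 = 2.4012 mm/d
ETc = Kc × ET₀ = 1.05 × 2.4012 = 2.5213 mm/d
Crop demand D = ETc × 30 d = 2.5213 × 30 = 75.639 mm
Pe = 0.78 × 14.7 = 11.466 mm
D − Pe = 75.639 − 11.466 = 64.173 mm
Gross irrigation = 64.173 / 0.89 = 72.104 mm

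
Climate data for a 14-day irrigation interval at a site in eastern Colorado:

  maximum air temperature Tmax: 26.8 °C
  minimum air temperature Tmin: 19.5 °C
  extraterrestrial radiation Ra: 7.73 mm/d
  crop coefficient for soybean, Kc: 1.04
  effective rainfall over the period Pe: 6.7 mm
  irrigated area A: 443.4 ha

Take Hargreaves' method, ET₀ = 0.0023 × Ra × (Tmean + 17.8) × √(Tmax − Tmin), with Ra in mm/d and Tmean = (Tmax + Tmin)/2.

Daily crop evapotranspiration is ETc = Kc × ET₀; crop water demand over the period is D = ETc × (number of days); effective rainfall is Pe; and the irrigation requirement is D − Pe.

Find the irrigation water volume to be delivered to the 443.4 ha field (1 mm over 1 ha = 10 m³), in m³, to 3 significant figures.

97300 m³

Tmean = (26.8 + 19.5)/2 = 23.15 °C
ET₀ = 0.0023 × 7.73 × (23.15 + 17.8) × √7.3 = 0.0023 × 7.73 × 40.95 × 2.7019 = 1.9671 mm/d
ETc = Kc × ET₀ = 1.04 × 1.9671 = 2.0458 mm/d
Crop demand D = ETc × 14 d = 2.0458 × 14 = 28.641 mm
D − Pe = 28.641 − 6.7 = 21.941 mm
Volume = 21.941 mm × 443.4 ha × 10 = 97286.4 m³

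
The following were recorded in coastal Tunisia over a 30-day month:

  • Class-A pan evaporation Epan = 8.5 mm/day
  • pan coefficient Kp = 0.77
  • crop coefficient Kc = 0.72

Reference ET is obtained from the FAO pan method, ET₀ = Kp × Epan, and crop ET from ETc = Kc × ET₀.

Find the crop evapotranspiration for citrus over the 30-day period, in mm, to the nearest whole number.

141 mm

ET₀ = 0.77 × 8.5 = 6.5450 mm/d
ETc = Kc × ET₀ = 0.72 × 6.5450 = 4.7124 mm/d
Over 30 days: 4.7124 × 30 = 141.372 mm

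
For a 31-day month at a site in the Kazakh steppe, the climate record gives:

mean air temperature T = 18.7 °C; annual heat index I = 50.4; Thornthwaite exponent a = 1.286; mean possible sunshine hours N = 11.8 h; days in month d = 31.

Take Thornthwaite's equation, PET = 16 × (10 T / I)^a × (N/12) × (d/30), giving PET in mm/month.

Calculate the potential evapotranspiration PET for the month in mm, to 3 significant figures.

10T/I = 10 × 18.7 / 50.4 = 3.7103
(10T/I)^a = 3.7103^1.286 = 5.3983
Uncorrected PET = 16 × 5.3983 = 86.373 mm
Correction = (N/12)(d/30) = (11.8/12)(31/30) = 1.0161
PET = 86.373 × 1.0161 = 87.764 mm/month

87.8 mm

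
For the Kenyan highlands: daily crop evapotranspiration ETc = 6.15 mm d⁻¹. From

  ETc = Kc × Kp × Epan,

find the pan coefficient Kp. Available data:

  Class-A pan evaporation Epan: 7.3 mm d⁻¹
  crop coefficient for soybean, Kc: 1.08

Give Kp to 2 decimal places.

0.78

ETc = Kc × Kp × Epan  ⇒  Kp = ETc / (Kc × Epan)
Kp = 6.15 / (1.08 × 7.3) = 6.15 / 7.884 = 0.7801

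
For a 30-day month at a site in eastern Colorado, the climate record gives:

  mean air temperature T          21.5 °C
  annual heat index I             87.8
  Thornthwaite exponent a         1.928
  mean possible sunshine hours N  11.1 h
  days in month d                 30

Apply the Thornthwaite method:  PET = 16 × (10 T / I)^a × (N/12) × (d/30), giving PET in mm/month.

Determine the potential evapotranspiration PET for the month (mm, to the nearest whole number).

83 mm

10T/I = 10 × 21.5 / 87.8 = 2.4487
(10T/I)^a = 2.4487^1.928 = 5.6217
Uncorrected PET = 16 × 5.6217 = 89.947 mm
Correction = (N/12)(d/30) = (11.1/12)(30/30) = 0.9250
PET = 89.947 × 0.9250 = 83.201 mm/month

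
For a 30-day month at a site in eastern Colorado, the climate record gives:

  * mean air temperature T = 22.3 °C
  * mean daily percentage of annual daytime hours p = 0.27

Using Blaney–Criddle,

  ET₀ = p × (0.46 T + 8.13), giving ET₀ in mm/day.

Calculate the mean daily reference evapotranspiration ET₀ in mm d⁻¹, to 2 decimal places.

ET₀ = 0.27 × (0.46 × 22.3 + 8.13) = 0.27 × 18.388 = 4.9648 mm/d

4.96 mm d⁻¹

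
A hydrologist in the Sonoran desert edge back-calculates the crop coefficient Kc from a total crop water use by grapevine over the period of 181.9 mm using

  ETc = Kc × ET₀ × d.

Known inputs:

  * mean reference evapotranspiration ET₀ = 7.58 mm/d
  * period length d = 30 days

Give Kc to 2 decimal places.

ETc = Kc × ET₀ × d  ⇒  Kc = ETc / (ET₀ × d)
Kc = 181.9 / (7.58 × 30) = 181.9 / 227.40 = 0.7999

0.80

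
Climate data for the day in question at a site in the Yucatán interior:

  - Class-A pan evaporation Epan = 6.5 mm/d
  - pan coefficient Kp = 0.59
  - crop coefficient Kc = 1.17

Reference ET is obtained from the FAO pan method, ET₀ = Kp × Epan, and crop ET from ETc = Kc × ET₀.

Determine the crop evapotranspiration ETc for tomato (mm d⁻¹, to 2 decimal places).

4.49 mm d⁻¹

ET₀ = 0.59 × 6.5 = 3.8350 mm/d
ETc = Kc × ET₀ = 1.17 × 3.8350 = 4.4870 mm/d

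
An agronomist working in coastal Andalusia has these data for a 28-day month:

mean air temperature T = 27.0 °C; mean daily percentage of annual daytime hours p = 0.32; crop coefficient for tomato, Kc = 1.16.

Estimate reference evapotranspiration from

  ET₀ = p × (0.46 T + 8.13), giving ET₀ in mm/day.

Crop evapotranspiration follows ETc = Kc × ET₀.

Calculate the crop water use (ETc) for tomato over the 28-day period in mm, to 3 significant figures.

ET₀ = 0.32 × (0.46 × 27.0 + 8.13) = 0.32 × 20.550 = 6.5760 mm/d
ETc = Kc × ET₀ = 1.16 × 6.5760 = 7.6282 mm/d
Over 28 days: 7.6282 × 28 = 213.590 mm

214 mm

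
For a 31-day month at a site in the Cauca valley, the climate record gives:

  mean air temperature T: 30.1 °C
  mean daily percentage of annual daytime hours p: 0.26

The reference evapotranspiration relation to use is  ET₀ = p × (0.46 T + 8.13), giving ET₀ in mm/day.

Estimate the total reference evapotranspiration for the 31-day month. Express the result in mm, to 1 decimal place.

177.1 mm

ET₀ = 0.26 × (0.46 × 30.1 + 8.13) = 0.26 × 21.976 = 5.7138 mm/d
Monthly total = 5.7138 × 31 = 177.128 mm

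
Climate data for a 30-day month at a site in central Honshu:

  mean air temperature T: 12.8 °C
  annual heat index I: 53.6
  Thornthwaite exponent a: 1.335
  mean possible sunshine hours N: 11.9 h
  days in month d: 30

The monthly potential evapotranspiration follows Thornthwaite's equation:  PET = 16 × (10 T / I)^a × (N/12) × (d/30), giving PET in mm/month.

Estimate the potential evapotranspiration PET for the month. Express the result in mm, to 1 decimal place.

10T/I = 10 × 12.8 / 53.6 = 2.3881
(10T/I)^a = 2.3881^1.335 = 3.1967
Uncorrected PET = 16 × 3.1967 = 51.147 mm
Correction = (N/12)(d/30) = (11.9/12)(30/30) = 0.9917
PET = 51.147 × 0.9917 = 50.722 mm/month

50.7 mm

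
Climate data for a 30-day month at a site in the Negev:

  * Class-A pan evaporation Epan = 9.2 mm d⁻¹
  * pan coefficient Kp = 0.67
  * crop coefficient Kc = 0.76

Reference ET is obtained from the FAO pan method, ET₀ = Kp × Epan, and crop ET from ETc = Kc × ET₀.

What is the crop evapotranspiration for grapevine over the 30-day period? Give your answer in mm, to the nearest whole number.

ET₀ = 0.67 × 9.2 = 6.1640 mm/d
ETc = Kc × ET₀ = 0.76 × 6.1640 = 4.6846 mm/d
Over 30 days: 4.6846 × 30 = 140.538 mm

141 mm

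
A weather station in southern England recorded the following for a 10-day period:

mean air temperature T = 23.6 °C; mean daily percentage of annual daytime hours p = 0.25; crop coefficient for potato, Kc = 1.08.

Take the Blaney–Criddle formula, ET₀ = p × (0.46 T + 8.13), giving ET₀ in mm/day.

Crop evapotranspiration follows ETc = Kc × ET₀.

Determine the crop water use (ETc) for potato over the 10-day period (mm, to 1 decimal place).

ET₀ = 0.25 × (0.46 × 23.6 + 8.13) = 0.25 × 18.986 = 4.7465 mm/d
ETc = Kc × ET₀ = 1.08 × 4.7465 = 5.1262 mm/d
Over 10 days: 5.1262 × 10 = 51.262 mm

51.3 mm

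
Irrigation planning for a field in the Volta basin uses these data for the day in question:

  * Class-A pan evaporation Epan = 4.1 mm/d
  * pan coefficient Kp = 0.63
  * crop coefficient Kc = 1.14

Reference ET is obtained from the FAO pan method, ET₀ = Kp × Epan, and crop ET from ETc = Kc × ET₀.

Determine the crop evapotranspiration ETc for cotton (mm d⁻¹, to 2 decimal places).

ET₀ = 0.63 × 4.1 = 2.5830 mm/d
ETc = Kc × ET₀ = 1.14 × 2.5830 = 2.9446 mm/d

2.94 mm d⁻¹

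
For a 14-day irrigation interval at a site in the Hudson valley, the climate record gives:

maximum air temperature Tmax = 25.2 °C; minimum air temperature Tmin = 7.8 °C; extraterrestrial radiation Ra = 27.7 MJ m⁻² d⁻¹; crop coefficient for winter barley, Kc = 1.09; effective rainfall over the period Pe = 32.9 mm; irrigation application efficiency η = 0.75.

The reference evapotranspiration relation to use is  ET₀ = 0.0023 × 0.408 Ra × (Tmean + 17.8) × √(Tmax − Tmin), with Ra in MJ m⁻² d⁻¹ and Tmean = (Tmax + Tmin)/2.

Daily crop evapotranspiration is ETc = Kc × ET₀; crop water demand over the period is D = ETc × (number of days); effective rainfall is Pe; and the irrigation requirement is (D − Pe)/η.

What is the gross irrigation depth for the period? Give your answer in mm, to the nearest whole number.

Tmean = (25.2 + 7.8)/2 = 16.50 °C
0.408 Ra = 0.408 × 27.7 = 11.3016 mm/d equivalent
ET₀ = 0.0023 × 11.3016 × (16.50 + 17.8) × √17.4 = 0.0023 × 11.3016 × 34.30 × 4.1713 = 3.7191 mm/d
ETc = Kc × ET₀ = 1.09 × 3.7191 = 4.0538 mm/d
Crop demand D = ETc × 14 d = 4.0538 × 14 = 56.753 mm
D − Pe = 56.753 − 32.9 = 23.853 mm
Gross irrigation = 23.853 / 0.75 = 31.804 mm

32 mm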